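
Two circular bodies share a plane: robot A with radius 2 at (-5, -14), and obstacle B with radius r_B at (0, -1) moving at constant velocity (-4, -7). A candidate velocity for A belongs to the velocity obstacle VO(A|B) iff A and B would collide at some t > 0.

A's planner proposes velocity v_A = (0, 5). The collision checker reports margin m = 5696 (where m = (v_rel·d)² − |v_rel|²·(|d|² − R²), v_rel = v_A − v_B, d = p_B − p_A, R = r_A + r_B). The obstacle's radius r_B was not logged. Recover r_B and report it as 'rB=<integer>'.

m = 5696
d = (5, 13);  v_rel = (4, 12),  |v_rel|² = 160
v_rel×d = (4)·(13) − (12)·(5) = -8
since m = R²·160 − (-8)²:  R² = (64 + 5696) / 160 = 36
R = √36 = 6  ⇒  r_B = 6 − 2 = 4

rB=4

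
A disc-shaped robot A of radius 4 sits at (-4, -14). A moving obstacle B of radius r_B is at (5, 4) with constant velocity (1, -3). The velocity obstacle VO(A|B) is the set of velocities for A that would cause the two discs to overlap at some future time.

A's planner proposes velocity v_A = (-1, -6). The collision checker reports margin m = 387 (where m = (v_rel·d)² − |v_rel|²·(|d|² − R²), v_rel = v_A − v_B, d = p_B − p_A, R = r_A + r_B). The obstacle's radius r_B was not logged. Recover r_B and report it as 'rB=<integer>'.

m = 387
d = (9, 18);  v_rel = (-2, -3),  |v_rel|² = 13
v_rel×d = (-2)·(18) − (-3)·(9) = -9
since m = R²·13 − (-9)²:  R² = (81 + 387) / 13 = 36
R = √36 = 6  ⇒  r_B = 6 − 4 = 2

rB=2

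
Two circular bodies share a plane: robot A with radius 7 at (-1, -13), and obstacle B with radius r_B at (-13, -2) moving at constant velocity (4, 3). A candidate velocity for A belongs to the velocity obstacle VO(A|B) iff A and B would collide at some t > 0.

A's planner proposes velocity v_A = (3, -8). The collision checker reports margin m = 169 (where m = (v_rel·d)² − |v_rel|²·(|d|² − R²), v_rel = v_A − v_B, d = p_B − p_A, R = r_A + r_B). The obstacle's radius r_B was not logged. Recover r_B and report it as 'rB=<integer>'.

m = 169
d = (-12, 11);  v_rel = (-1, -11),  |v_rel|² = 122
v_rel×d = (-1)·(11) − (-11)·(-12) = -143
since m = R²·122 − (-143)²:  R² = (20449 + 169) / 122 = 169
R = √169 = 13  ⇒  r_B = 13 − 7 = 6

rB=6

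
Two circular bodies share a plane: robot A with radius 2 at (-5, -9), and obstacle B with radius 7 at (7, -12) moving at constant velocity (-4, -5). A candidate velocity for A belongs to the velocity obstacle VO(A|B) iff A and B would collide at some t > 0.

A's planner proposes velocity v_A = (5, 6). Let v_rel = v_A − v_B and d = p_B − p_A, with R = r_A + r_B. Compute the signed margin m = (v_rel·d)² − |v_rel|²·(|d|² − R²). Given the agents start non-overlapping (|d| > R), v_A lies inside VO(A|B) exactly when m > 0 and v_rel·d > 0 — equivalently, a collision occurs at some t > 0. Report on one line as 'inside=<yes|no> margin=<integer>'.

d = (12, -3),  |d|² = 153;  R = 2+7 = 9,  c = 153−9² = 72
v_rel = (9, 11),  |v_rel|² = 202;  v_rel·d = (9)·(12) + (11)·(-3) = 75
202·t² − 150·t + 72 = 0  ⇒  m = 75² − 202·72 = -8919
m = -8919 < 0,  v_rel·d = 75 > 0  ⇒  outside

inside=no margin=-8919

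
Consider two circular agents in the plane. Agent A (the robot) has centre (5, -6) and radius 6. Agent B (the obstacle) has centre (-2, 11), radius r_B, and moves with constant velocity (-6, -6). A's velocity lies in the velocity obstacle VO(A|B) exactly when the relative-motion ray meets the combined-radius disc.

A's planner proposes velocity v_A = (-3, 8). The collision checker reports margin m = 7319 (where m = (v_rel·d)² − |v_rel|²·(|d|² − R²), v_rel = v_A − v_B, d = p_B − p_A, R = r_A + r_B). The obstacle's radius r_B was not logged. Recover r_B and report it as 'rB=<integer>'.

m = 7319
d = (-7, 17);  v_rel = (3, 14),  |v_rel|² = 205
v_rel×d = (3)·(17) − (14)·(-7) = 149
since m = R²·205 − 149²:  R² = (22201 + 7319) / 205 = 144
R = √144 = 12  ⇒  r_B = 12 − 6 = 6

rB=6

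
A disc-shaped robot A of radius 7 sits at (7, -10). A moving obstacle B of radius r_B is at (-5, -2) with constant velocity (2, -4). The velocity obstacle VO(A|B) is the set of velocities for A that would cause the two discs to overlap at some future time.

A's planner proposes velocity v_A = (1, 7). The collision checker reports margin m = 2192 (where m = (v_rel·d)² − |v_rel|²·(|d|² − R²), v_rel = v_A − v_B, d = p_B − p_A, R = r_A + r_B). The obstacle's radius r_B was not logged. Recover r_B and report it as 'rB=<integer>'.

m = 2192
d = (-12, 8);  v_rel = (-1, 11),  |v_rel|² = 122
v_rel×d = (-1)·(8) − (11)·(-12) = 124
since m = R²·122 − 124²:  R² = (15376 + 2192) / 122 = 144
R = √144 = 12  ⇒  r_B = 12 − 7 = 5

rB=5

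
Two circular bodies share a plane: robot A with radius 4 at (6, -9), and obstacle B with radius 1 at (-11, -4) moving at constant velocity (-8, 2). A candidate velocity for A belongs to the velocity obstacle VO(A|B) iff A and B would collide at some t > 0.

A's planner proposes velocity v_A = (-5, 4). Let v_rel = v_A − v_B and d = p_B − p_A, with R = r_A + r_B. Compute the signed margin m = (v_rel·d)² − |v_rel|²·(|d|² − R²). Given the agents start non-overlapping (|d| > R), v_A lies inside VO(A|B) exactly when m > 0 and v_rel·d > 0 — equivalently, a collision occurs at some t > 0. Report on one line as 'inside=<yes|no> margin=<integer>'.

d = (-17, 5),  |d|² = 314;  R = 4+1 = 5,  c = 314−5² = 289
v_rel = (3, 2),  |v_rel|² = 13;  v_rel·d = (3)·(-17) + (2)·(5) = -41
13·t² + 82·t + 289 = 0  ⇒  m = (-41)² − 13·289 = -2076
m = -2076 < 0,  v_rel·d = -41 < 0  ⇒  outside

inside=no margin=-2076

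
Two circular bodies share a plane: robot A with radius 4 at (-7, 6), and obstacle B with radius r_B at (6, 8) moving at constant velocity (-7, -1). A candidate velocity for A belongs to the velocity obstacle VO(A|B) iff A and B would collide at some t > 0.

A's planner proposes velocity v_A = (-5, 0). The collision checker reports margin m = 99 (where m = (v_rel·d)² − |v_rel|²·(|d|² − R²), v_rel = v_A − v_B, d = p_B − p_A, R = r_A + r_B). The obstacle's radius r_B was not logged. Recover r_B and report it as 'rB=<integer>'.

m = 99
d = (13, 2);  v_rel = (2, 1),  |v_rel|² = 5
v_rel×d = (2)·(2) − (1)·(13) = -9
since m = R²·5 − (-9)²:  R² = (81 + 99) / 5 = 36
R = √36 = 6  ⇒  r_B = 6 − 4 = 2

rB=2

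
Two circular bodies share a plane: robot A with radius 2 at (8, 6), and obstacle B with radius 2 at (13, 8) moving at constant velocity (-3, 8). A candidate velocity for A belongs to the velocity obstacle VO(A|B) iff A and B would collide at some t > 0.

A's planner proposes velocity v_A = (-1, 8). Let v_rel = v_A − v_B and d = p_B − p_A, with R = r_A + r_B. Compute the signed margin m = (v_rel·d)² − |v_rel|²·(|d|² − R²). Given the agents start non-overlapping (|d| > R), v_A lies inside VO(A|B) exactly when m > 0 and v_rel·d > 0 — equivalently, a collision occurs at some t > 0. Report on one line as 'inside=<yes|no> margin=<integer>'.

d = (5, 2),  |d|² = 29;  R = 2+2 = 4,  c = 29−4² = 13
v_rel = (2, 0),  |v_rel|² = 4;  v_rel·d = (2)·(5) + (0)·(2) = 10
4·t² − 20·t + 13 = 0  ⇒  m = 10² − 4·13 = 48
m = 48 > 0,  v_rel·d = 10 > 0  ⇒  inside

inside=yes margin=48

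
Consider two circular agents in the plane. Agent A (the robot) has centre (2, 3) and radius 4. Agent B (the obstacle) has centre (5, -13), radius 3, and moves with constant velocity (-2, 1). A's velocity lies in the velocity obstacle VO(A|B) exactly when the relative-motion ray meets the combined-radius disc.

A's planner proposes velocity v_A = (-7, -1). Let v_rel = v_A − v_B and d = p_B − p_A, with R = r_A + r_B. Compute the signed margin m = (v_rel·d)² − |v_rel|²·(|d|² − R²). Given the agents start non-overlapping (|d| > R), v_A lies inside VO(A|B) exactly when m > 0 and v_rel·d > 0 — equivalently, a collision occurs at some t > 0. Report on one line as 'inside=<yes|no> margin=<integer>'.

d = (3, -16),  |d|² = 265;  R = 4+3 = 7,  c = 265−7² = 216
v_rel = (-5, -2),  |v_rel|² = 29;  v_rel·d = (-5)·(3) + (-2)·(-16) = 17
29·t² − 34·t + 216 = 0  ⇒  m = 17² − 29·216 = -5975
m = -5975 < 0,  v_rel·d = 17 > 0  ⇒  outside

inside=no margin=-5975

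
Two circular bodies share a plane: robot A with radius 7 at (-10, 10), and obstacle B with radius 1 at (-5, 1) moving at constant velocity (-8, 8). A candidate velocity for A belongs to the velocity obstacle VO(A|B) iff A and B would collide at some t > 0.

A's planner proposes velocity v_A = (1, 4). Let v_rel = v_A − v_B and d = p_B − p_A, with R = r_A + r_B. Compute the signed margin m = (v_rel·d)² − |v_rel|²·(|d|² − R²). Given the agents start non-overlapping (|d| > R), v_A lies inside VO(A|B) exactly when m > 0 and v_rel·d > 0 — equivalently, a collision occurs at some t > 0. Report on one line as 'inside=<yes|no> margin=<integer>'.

d = (5, -9),  |d|² = 106;  R = 7+1 = 8,  c = 106−8² = 42
v_rel = (9, -4),  |v_rel|² = 97;  v_rel·d = (9)·(5) + (-4)·(-9) = 81
97·t² − 162·t + 42 = 0  ⇒  m = 81² − 97·42 = 2487
m = 2487 > 0,  v_rel·d = 81 > 0  ⇒  inside

inside=yes margin=2487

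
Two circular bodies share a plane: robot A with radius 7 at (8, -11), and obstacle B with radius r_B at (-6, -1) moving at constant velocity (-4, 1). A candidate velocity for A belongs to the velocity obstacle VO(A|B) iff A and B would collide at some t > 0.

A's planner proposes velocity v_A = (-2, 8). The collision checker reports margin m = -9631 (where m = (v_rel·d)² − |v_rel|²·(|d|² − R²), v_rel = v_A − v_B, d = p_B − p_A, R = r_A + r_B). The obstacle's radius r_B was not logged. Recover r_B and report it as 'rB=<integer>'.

m = -9631
d = (-14, 10);  v_rel = (2, 7),  |v_rel|² = 53
v_rel×d = (2)·(10) − (7)·(-14) = 118
since m = R²·53 − 118²:  R² = (13924 + -9631) / 53 = 81
R = √81 = 9  ⇒  r_B = 9 − 7 = 2

rB=2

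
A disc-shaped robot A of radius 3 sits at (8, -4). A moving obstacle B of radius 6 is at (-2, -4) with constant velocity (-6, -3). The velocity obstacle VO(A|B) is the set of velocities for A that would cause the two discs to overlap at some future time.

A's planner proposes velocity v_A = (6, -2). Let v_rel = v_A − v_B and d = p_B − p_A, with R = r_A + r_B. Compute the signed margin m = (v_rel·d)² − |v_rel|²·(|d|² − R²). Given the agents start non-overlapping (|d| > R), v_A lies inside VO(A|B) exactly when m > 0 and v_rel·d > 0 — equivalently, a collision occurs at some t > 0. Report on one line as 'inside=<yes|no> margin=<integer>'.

d = (-10, 0),  |d|² = 100;  R = 3+6 = 9,  c = 100−9² = 19
v_rel = (12, 1),  |v_rel|² = 145;  v_rel·d = (12)·(-10) + (1)·(0) = -120
145·t² + 240·t + 19 = 0  ⇒  m = (-120)² − 145·19 = 11645
m = 11645 > 0,  v_rel·d = -120 < 0  ⇒  outside

inside=no margin=11645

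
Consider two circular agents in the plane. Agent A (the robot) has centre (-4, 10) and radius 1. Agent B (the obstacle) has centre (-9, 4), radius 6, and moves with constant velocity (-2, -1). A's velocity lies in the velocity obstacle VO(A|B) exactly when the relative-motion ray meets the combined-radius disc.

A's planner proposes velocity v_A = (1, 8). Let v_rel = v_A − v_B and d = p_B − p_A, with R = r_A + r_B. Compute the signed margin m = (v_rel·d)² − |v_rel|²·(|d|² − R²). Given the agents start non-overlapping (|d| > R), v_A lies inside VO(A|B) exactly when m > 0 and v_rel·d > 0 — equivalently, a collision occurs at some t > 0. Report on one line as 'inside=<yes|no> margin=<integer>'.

d = (-5, -6),  |d|² = 61;  R = 1+6 = 7,  c = 61−7² = 12
v_rel = (3, 9),  |v_rel|² = 90;  v_rel·d = (3)·(-5) + (9)·(-6) = -69
90·t² + 138·t + 12 = 0  ⇒  m = (-69)² − 90·12 = 3681
m = 3681 > 0,  v_rel·d = -69 < 0  ⇒  outside

inside=no margin=3681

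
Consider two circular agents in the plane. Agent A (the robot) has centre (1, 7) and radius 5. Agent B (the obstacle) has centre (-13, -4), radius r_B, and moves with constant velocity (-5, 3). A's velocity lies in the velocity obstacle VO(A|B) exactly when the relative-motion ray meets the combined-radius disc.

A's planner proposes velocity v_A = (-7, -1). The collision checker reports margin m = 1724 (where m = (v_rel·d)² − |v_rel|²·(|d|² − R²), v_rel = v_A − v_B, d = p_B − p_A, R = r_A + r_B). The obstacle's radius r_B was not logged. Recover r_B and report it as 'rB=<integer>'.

m = 1724
d = (-14, -11);  v_rel = (-2, -4),  |v_rel|² = 20
v_rel×d = (-2)·(-11) − (-4)·(-14) = -34
since m = R²·20 − (-34)²:  R² = (1156 + 1724) / 20 = 144
R = √144 = 12  ⇒  r_B = 12 − 5 = 7

rB=7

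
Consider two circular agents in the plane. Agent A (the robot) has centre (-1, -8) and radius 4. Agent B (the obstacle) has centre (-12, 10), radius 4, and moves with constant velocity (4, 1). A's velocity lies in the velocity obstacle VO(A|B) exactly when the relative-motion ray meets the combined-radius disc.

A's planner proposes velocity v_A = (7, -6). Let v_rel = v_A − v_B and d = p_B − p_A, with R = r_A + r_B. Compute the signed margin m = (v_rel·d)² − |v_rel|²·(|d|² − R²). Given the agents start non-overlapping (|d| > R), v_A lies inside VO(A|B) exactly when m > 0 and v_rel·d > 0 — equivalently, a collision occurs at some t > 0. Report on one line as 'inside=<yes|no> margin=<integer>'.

d = (-11, 18),  |d|² = 445;  R = 4+4 = 8,  c = 445−8² = 381
v_rel = (3, -7),  |v_rel|² = 58;  v_rel·d = (3)·(-11) + (-7)·(18) = -159
58·t² + 318·t + 381 = 0  ⇒  m = (-159)² − 58·381 = 3183
m = 3183 > 0,  v_rel·d = -159 < 0  ⇒  outside

inside=no margin=3183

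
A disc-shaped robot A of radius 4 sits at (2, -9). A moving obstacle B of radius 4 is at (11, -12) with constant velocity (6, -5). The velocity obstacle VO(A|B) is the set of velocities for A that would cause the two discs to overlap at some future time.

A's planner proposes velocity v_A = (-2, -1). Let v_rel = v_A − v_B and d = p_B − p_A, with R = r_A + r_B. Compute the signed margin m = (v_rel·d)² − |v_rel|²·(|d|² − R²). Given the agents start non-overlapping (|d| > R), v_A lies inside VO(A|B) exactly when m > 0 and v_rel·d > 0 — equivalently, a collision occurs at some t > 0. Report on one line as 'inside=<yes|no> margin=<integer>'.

d = (9, -3),  |d|² = 90;  R = 4+4 = 8,  c = 90−8² = 26
v_rel = (-8, 4),  |v_rel|² = 80;  v_rel·d = (-8)·(9) + (4)·(-3) = -84
80·t² + 168·t + 26 = 0  ⇒  m = (-84)² − 80·26 = 4976
m = 4976 > 0,  v_rel·d = -84 < 0  ⇒  outside

inside=no margin=4976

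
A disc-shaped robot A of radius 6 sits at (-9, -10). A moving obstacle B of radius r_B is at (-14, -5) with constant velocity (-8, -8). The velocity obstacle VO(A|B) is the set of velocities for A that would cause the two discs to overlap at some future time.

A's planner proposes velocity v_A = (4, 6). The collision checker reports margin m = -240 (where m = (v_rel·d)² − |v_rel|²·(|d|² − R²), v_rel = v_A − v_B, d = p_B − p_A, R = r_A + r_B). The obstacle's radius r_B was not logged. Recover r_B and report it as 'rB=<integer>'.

m = -240
d = (-5, 5);  v_rel = (12, 14),  |v_rel|² = 340
v_rel×d = (12)·(5) − (14)·(-5) = 130
since m = R²·340 − 130²:  R² = (16900 + -240) / 340 = 49
R = √49 = 7  ⇒  r_B = 7 − 6 = 1

rB=1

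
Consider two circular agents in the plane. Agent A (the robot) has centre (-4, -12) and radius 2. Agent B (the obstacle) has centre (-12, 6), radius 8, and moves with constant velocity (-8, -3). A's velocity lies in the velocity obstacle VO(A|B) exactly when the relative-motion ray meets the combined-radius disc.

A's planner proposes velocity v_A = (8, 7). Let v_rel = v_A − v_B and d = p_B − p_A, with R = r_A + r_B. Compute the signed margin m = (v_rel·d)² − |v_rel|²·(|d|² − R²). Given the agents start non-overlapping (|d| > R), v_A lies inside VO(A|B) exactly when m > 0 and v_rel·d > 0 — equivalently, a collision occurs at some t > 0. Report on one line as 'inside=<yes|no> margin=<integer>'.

d = (-8, 18),  |d|² = 388;  R = 2+8 = 10,  c = 388−10² = 288
v_rel = (16, 10),  |v_rel|² = 356;  v_rel·d = (16)·(-8) + (10)·(18) = 52
356·t² − 104·t + 288 = 0  ⇒  m = 52² − 356·288 = -99824
m = -99824 < 0,  v_rel·d = 52 > 0  ⇒  outside

inside=no margin=-99824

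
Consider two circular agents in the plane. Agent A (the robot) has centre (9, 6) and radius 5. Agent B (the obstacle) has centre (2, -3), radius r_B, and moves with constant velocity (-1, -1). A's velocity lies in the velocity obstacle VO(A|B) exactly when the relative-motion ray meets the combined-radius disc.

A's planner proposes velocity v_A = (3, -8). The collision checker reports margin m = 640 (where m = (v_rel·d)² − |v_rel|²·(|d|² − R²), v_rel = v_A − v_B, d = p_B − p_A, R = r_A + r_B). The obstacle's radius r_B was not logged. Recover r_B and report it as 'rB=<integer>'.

m = 640
d = (-7, -9);  v_rel = (4, -7),  |v_rel|² = 65
v_rel×d = (4)·(-9) − (-7)·(-7) = -85
since m = R²·65 − (-85)²:  R² = (7225 + 640) / 65 = 121
R = √121 = 11  ⇒  r_B = 11 − 5 = 6

rB=6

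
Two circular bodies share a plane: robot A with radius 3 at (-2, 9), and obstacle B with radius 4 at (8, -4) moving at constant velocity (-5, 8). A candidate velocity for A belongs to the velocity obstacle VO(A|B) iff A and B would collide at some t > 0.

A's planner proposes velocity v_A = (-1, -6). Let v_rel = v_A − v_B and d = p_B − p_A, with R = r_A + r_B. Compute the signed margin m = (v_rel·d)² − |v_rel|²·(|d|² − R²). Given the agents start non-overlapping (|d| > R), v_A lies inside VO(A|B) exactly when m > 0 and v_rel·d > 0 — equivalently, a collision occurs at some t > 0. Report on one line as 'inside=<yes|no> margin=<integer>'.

d = (10, -13),  |d|² = 269;  R = 3+4 = 7,  c = 269−7² = 220
v_rel = (4, -14),  |v_rel|² = 212;  v_rel·d = (4)·(10) + (-14)·(-13) = 222
212·t² − 444·t + 220 = 0  ⇒  m = 222² − 212·220 = 2644
m = 2644 > 0,  v_rel·d = 222 > 0  ⇒  inside

inside=yes margin=2644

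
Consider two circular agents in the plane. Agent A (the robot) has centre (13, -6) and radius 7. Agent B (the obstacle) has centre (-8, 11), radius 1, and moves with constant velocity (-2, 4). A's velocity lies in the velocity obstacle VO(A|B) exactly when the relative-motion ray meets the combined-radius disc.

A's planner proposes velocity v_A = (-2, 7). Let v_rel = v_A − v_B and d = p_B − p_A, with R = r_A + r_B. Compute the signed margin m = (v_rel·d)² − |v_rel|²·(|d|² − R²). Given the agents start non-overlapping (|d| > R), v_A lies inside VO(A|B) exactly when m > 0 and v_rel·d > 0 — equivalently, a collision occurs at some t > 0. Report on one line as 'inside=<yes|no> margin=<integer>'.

d = (-21, 17),  |d|² = 730;  R = 7+1 = 8,  c = 730−8² = 666
v_rel = (0, 3),  |v_rel|² = 9;  v_rel·d = (0)·(-21) + (3)·(17) = 51
9·t² − 102·t + 666 = 0  ⇒  m = 51² − 9·666 = -3393
m = -3393 < 0,  v_rel·d = 51 > 0  ⇒  outside

inside=no margin=-3393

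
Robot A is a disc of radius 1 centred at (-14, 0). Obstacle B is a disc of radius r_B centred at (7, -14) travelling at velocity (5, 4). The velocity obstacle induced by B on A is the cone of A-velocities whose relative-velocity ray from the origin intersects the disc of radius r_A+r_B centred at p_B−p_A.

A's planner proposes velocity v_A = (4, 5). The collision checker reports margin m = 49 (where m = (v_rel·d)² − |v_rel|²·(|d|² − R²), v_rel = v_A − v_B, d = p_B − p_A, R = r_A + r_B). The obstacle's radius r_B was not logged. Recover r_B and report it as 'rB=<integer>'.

m = 49
d = (21, -14);  v_rel = (-1, 1),  |v_rel|² = 2
v_rel×d = (-1)·(-14) − (1)·(21) = -7
since m = R²·2 − (-7)²:  R² = (49 + 49) / 2 = 49
R = √49 = 7  ⇒  r_B = 7 − 1 = 6

rB=6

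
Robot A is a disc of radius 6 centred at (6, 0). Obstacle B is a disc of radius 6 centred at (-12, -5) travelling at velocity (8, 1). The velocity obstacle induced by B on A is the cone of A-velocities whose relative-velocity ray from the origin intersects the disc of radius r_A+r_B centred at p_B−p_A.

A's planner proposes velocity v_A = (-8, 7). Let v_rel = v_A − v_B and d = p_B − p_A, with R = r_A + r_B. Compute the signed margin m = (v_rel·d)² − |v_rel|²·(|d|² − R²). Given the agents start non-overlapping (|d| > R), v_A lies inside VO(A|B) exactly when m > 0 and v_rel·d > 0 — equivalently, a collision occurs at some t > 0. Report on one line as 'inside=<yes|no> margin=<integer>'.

d = (-18, -5),  |d|² = 349;  R = 6+6 = 12,  c = 349−12² = 205
v_rel = (-16, 6),  |v_rel|² = 292;  v_rel·d = (-16)·(-18) + (6)·(-5) = 258
292·t² − 516·t + 205 = 0  ⇒  m = 258² − 292·205 = 6704
m = 6704 > 0,  v_rel·d = 258 > 0  ⇒  inside

inside=yes margin=6704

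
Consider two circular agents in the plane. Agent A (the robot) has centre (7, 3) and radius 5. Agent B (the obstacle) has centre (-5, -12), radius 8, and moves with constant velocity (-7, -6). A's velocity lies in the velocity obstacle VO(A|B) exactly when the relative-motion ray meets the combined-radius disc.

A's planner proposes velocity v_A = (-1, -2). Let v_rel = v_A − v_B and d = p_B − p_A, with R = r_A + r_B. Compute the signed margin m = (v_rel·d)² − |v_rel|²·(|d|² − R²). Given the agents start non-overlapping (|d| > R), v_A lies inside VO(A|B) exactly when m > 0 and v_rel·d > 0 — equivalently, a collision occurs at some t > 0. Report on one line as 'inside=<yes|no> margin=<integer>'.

d = (-12, -15),  |d|² = 369;  R = 5+8 = 13,  c = 369−13² = 200
v_rel = (6, 4),  |v_rel|² = 52;  v_rel·d = (6)·(-12) + (4)·(-15) = -132
52·t² + 264·t + 200 = 0  ⇒  m = (-132)² − 52·200 = 7024
m = 7024 > 0,  v_rel·d = -132 < 0  ⇒  outside

inside=no margin=7024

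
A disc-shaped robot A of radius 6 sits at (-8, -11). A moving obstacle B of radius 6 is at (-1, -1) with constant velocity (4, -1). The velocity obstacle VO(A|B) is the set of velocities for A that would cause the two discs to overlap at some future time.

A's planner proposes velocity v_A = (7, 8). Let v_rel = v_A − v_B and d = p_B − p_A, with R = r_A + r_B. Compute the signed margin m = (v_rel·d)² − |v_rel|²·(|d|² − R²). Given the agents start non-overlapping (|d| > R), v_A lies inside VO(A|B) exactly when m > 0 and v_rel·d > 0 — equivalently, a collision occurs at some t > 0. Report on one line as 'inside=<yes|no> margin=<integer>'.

d = (7, 10),  |d|² = 149;  R = 6+6 = 12,  c = 149−12² = 5
v_rel = (3, 9),  |v_rel|² = 90;  v_rel·d = (3)·(7) + (9)·(10) = 111
90·t² − 222·t + 5 = 0  ⇒  m = 111² − 90·5 = 11871
m = 11871 > 0,  v_rel·d = 111 > 0  ⇒  inside

inside=yes margin=11871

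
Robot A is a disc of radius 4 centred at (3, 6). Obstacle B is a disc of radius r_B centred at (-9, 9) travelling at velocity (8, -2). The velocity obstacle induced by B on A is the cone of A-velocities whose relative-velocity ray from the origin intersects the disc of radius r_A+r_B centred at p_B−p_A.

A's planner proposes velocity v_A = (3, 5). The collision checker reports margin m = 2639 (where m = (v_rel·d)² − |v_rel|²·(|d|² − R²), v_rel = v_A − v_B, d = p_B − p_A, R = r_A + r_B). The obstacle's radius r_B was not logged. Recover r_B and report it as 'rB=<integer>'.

m = 2639
d = (-12, 3);  v_rel = (-5, 7),  |v_rel|² = 74
v_rel×d = (-5)·(3) − (7)·(-12) = 69
since m = R²·74 − 69²:  R² = (4761 + 2639) / 74 = 100
R = √100 = 10  ⇒  r_B = 10 − 4 = 6

rB=6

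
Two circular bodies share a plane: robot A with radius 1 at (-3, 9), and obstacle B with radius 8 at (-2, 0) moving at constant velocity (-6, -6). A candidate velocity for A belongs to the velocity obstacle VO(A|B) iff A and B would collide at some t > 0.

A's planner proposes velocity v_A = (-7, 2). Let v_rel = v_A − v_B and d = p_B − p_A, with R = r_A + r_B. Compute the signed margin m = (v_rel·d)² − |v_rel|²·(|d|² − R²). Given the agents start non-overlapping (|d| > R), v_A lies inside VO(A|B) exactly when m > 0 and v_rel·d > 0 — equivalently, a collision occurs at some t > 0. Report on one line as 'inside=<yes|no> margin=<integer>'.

d = (1, -9),  |d|² = 82;  R = 1+8 = 9,  c = 82−9² = 1
v_rel = (-1, 8),  |v_rel|² = 65;  v_rel·d = (-1)·(1) + (8)·(-9) = -73
65·t² + 146·t + 1 = 0  ⇒  m = (-73)² − 65·1 = 5264
m = 5264 > 0,  v_rel·d = -73 < 0  ⇒  outside

inside=no margin=5264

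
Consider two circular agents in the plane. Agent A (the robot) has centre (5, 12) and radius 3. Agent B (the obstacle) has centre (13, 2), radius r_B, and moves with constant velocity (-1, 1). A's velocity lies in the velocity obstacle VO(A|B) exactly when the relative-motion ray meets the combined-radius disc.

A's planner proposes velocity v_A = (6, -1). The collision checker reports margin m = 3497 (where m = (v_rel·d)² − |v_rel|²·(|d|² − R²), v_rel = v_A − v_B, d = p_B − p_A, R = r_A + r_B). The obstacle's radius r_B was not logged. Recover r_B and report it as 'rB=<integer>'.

m = 3497
d = (8, -10);  v_rel = (7, -2),  |v_rel|² = 53
v_rel×d = (7)·(-10) − (-2)·(8) = -54
since m = R²·53 − (-54)²:  R² = (2916 + 3497) / 53 = 121
R = √121 = 11  ⇒  r_B = 11 − 3 = 8

rB=8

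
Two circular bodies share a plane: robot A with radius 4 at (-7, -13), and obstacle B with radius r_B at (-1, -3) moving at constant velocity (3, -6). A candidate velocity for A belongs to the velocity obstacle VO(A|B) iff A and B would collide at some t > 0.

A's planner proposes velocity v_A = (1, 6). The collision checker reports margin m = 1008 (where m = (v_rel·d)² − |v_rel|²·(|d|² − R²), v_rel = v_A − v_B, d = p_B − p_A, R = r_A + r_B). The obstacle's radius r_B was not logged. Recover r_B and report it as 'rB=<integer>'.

m = 1008
d = (6, 10);  v_rel = (-2, 12),  |v_rel|² = 148
v_rel×d = (-2)·(10) − (12)·(6) = -92
since m = R²·148 − (-92)²:  R² = (8464 + 1008) / 148 = 64
R = √64 = 8  ⇒  r_B = 8 − 4 = 4

rB=4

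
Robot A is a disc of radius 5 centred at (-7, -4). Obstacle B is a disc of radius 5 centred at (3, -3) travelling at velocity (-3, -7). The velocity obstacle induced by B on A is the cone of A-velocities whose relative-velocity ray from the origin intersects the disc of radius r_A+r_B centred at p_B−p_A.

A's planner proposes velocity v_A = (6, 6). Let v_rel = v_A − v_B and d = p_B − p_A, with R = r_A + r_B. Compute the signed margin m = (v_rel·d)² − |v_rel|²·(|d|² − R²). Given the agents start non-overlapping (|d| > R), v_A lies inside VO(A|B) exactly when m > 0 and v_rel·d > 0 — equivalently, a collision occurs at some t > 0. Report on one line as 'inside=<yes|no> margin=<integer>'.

d = (10, 1),  |d|² = 101;  R = 5+5 = 10,  c = 101−10² = 1
v_rel = (9, 13),  |v_rel|² = 250;  v_rel·d = (9)·(10) + (13)·(1) = 103
250·t² − 206·t + 1 = 0  ⇒  m = 103² − 250·1 = 10359
m = 10359 > 0,  v_rel·d = 103 > 0  ⇒  inside

inside=yes margin=10359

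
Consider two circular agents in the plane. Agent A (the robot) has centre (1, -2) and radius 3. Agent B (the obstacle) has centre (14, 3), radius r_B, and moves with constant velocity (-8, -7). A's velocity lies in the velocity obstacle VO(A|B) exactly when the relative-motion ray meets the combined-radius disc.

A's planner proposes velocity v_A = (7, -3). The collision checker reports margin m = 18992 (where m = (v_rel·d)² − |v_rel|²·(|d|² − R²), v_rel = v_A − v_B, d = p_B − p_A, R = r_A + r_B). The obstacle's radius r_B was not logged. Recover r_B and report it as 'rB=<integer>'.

m = 18992
d = (13, 5);  v_rel = (15, 4),  |v_rel|² = 241
v_rel×d = (15)·(5) − (4)·(13) = 23
since m = R²·241 − 23²:  R² = (529 + 18992) / 241 = 81
R = √81 = 9  ⇒  r_B = 9 − 3 = 6

rB=6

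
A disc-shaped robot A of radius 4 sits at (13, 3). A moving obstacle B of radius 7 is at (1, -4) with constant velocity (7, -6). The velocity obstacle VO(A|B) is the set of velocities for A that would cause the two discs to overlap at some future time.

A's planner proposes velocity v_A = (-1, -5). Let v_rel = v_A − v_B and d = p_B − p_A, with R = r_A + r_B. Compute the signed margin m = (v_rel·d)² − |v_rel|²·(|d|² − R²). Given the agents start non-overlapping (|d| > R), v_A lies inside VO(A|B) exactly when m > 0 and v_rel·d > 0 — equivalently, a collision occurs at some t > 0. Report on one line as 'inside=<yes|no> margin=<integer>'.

d = (-12, -7),  |d|² = 193;  R = 4+7 = 11,  c = 193−11² = 72
v_rel = (-8, 1),  |v_rel|² = 65;  v_rel·d = (-8)·(-12) + (1)·(-7) = 89
65·t² − 178·t + 72 = 0  ⇒  m = 89² − 65·72 = 3241
m = 3241 > 0,  v_rel·d = 89 > 0  ⇒  inside

inside=yes margin=3241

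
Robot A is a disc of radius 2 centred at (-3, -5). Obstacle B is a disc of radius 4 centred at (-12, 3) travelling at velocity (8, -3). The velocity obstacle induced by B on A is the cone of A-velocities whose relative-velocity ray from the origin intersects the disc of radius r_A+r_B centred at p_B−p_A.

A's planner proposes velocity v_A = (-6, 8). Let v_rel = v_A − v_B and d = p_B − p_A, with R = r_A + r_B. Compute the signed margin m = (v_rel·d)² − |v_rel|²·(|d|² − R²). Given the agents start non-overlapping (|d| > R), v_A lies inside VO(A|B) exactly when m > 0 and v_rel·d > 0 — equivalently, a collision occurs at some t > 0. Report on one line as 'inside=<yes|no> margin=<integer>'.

d = (-9, 8),  |d|² = 145;  R = 2+4 = 6,  c = 145−6² = 109
v_rel = (-14, 11),  |v_rel|² = 317;  v_rel·d = (-14)·(-9) + (11)·(8) = 214
317·t² − 428·t + 109 = 0  ⇒  m = 214² − 317·109 = 11243
m = 11243 > 0,  v_rel·d = 214 > 0  ⇒  inside

inside=yes margin=11243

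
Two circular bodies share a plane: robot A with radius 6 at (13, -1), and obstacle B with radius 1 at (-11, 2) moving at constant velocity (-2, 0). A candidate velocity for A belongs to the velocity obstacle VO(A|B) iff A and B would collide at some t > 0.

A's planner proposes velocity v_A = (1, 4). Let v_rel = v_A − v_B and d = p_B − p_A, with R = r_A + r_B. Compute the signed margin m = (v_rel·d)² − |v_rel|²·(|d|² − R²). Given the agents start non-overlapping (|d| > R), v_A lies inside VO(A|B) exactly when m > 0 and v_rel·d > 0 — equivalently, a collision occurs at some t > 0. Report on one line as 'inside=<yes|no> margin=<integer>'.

d = (-24, 3),  |d|² = 585;  R = 6+1 = 7,  c = 585−7² = 536
v_rel = (3, 4),  |v_rel|² = 25;  v_rel·d = (3)·(-24) + (4)·(3) = -60
25·t² + 120·t + 536 = 0  ⇒  m = (-60)² − 25·536 = -9800
m = -9800 < 0,  v_rel·d = -60 < 0  ⇒  outside

inside=no margin=-9800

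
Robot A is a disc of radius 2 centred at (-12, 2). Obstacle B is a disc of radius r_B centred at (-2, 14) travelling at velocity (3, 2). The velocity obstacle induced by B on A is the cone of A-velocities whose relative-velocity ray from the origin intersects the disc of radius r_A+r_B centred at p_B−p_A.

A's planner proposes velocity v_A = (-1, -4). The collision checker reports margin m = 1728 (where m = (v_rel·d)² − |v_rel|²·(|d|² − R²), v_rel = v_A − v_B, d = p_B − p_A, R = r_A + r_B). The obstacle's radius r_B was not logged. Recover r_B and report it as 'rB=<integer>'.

m = 1728
d = (10, 12);  v_rel = (-4, -6),  |v_rel|² = 52
v_rel×d = (-4)·(12) − (-6)·(10) = 12
since m = R²·52 − 12²:  R² = (144 + 1728) / 52 = 36
R = √36 = 6  ⇒  r_B = 6 − 2 = 4

rB=4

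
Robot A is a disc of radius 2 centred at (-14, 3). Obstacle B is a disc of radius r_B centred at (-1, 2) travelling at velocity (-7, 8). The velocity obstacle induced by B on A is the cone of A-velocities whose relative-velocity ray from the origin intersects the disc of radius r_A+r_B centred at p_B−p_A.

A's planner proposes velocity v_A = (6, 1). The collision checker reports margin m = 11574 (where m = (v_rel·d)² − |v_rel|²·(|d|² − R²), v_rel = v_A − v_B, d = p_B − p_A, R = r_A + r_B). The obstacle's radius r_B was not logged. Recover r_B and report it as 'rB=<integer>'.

m = 11574
d = (13, -1);  v_rel = (13, -7),  |v_rel|² = 218
v_rel×d = (13)·(-1) − (-7)·(13) = 78
since m = R²·218 − 78²:  R² = (6084 + 11574) / 218 = 81
R = √81 = 9  ⇒  r_B = 9 − 2 = 7

rB=7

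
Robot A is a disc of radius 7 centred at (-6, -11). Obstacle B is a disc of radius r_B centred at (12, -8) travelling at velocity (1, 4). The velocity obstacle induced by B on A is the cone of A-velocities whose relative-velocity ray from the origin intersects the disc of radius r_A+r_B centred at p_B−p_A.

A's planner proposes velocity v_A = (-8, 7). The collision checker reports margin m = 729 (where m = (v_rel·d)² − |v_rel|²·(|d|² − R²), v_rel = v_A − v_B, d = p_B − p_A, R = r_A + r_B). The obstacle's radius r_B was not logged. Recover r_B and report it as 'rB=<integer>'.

m = 729
d = (18, 3);  v_rel = (-9, 3),  |v_rel|² = 90
v_rel×d = (-9)·(3) − (3)·(18) = -81
since m = R²·90 − (-81)²:  R² = (6561 + 729) / 90 = 81
R = √81 = 9  ⇒  r_B = 9 − 7 = 2

rB=2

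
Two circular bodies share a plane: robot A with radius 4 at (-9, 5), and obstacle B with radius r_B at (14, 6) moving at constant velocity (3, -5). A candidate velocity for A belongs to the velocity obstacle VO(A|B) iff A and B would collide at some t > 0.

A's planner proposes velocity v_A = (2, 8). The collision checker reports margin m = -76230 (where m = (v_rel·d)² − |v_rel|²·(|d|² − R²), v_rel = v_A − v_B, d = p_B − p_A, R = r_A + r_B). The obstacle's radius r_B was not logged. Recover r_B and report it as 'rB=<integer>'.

m = -76230
d = (23, 1);  v_rel = (-1, 13),  |v_rel|² = 170
v_rel×d = (-1)·(1) − (13)·(23) = -300
since m = R²·170 − (-300)²:  R² = (90000 + -76230) / 170 = 81
R = √81 = 9  ⇒  r_B = 9 − 4 = 5

rB=5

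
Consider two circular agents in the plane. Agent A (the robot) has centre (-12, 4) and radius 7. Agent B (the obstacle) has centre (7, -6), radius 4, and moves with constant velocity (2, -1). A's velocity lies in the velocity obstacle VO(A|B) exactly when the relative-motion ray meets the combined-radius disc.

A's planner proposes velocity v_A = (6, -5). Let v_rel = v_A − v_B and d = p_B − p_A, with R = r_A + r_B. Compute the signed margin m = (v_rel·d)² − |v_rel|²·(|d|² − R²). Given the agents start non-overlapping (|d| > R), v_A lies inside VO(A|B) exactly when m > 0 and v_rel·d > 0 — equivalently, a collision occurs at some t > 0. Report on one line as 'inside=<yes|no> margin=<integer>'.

d = (19, -10),  |d|² = 461;  R = 7+4 = 11,  c = 461−11² = 340
v_rel = (4, -4),  |v_rel|² = 32;  v_rel·d = (4)·(19) + (-4)·(-10) = 116
32·t² − 232·t + 340 = 0  ⇒  m = 116² − 32·340 = 2576
m = 2576 > 0,  v_rel·d = 116 > 0  ⇒  inside

inside=yes margin=2576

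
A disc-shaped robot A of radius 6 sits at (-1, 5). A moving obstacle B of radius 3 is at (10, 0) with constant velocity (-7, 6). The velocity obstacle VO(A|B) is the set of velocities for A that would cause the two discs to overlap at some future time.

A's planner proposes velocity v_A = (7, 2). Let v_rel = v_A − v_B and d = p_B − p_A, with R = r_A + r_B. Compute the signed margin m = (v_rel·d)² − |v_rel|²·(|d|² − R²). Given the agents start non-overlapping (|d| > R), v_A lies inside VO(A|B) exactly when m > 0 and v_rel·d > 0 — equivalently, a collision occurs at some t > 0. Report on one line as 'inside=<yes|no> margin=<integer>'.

d = (11, -5),  |d|² = 146;  R = 6+3 = 9,  c = 146−9² = 65
v_rel = (14, -4),  |v_rel|² = 212;  v_rel·d = (14)·(11) + (-4)·(-5) = 174
212·t² − 348·t + 65 = 0  ⇒  m = 174² − 212·65 = 16496
m = 16496 > 0,  v_rel·d = 174 > 0  ⇒  inside

inside=yes margin=16496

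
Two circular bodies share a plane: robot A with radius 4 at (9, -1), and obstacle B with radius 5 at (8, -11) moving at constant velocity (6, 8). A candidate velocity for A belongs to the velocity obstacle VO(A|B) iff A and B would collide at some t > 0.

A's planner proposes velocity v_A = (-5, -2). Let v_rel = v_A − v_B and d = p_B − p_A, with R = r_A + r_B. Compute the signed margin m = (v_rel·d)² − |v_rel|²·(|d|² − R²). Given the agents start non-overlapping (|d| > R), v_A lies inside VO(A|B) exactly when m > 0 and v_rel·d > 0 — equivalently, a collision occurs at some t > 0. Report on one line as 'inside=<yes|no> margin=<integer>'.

d = (-1, -10),  |d|² = 101;  R = 4+5 = 9,  c = 101−9² = 20
v_rel = (-11, -10),  |v_rel|² = 221;  v_rel·d = (-11)·(-1) + (-10)·(-10) = 111
221·t² − 222·t + 20 = 0  ⇒  m = 111² − 221·20 = 7901
m = 7901 > 0,  v_rel·d = 111 > 0  ⇒  inside

inside=yes margin=7901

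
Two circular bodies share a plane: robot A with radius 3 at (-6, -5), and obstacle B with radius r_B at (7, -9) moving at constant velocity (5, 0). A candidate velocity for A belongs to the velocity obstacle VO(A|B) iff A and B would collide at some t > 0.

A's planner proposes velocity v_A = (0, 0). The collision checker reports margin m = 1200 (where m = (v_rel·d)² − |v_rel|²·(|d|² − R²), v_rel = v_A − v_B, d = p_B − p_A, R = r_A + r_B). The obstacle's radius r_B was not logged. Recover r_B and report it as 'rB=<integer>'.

m = 1200
d = (13, -4);  v_rel = (-5, 0),  |v_rel|² = 25
v_rel×d = (-5)·(-4) − (0)·(13) = 20
since m = R²·25 − 20²:  R² = (400 + 1200) / 25 = 64
R = √64 = 8  ⇒  r_B = 8 − 3 = 5

rB=5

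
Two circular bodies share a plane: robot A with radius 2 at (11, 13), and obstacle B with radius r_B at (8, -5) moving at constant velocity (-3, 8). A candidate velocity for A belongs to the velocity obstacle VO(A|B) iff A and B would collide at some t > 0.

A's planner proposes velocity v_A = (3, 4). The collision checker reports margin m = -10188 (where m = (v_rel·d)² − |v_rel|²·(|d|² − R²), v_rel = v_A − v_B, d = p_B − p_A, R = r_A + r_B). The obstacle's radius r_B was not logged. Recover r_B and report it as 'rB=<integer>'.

m = -10188
d = (-3, -18);  v_rel = (6, -4),  |v_rel|² = 52
v_rel×d = (6)·(-18) − (-4)·(-3) = -120
since m = R²·52 − (-120)²:  R² = (14400 + -10188) / 52 = 81
R = √81 = 9  ⇒  r_B = 9 − 2 = 7

rB=7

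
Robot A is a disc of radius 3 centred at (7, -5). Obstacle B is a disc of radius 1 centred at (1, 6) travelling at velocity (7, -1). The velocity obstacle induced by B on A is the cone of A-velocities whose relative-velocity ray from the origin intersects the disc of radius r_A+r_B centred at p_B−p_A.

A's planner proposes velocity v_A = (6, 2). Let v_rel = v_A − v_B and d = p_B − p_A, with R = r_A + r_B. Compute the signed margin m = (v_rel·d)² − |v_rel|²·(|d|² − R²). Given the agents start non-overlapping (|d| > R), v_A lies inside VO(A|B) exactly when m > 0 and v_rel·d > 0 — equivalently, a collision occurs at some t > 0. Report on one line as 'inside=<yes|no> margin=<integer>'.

d = (-6, 11),  |d|² = 157;  R = 3+1 = 4,  c = 157−4² = 141
v_rel = (-1, 3),  |v_rel|² = 10;  v_rel·d = (-1)·(-6) + (3)·(11) = 39
10·t² − 78·t + 141 = 0  ⇒  m = 39² − 10·141 = 111
m = 111 > 0,  v_rel·d = 39 > 0  ⇒  inside

inside=yes margin=111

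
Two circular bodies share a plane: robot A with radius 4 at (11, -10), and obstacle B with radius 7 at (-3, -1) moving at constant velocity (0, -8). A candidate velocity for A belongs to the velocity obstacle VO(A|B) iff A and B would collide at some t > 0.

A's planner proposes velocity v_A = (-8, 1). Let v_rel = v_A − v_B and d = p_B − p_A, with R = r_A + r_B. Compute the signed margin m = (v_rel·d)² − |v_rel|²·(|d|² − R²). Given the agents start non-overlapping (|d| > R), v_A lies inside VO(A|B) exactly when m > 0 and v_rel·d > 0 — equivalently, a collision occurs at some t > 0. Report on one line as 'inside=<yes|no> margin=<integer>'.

d = (-14, 9),  |d|² = 277;  R = 4+7 = 11,  c = 277−11² = 156
v_rel = (-8, 9),  |v_rel|² = 145;  v_rel·d = (-8)·(-14) + (9)·(9) = 193
145·t² − 386·t + 156 = 0  ⇒  m = 193² − 145·156 = 14629
m = 14629 > 0,  v_rel·d = 193 > 0  ⇒  inside

inside=yes margin=14629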